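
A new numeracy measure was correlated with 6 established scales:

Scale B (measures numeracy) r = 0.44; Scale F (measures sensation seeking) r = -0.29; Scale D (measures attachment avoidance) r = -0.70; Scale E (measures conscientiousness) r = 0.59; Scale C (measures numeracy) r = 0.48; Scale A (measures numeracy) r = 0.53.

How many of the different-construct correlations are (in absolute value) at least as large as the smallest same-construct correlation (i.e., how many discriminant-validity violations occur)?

2

Convergent (same construct = numeracy): Scale B, Scale C, Scale A.
Smallest convergent = 0.44. Discriminant |r|: 0.29, 0.70, 0.59; count ≥ 0.44 → 2.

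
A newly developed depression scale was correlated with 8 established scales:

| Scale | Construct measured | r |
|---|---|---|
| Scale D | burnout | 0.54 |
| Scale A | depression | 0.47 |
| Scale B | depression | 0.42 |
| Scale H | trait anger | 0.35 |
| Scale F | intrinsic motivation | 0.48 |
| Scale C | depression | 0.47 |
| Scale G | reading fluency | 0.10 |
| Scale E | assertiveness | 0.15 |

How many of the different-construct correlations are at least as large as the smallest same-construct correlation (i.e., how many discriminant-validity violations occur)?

2

Convergent (same construct = depression): Scale A, Scale B, Scale C.
Smallest convergent = 0.42. Discriminant values: 0.54, 0.35, 0.48, 0.10, 0.15; count ≥ 0.42 → 2.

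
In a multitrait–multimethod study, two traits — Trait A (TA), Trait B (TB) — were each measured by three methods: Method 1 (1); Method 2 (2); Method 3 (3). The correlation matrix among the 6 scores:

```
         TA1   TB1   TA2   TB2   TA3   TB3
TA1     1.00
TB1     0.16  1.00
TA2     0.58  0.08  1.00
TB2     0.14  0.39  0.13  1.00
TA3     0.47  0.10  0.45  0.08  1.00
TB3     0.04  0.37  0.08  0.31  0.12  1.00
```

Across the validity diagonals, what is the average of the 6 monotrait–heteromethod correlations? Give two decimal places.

Convergent values: 0.58, 0.47, 0.45, 0.39, 0.37, 0.31; mean = 2.57/6 = 0.43.

0.43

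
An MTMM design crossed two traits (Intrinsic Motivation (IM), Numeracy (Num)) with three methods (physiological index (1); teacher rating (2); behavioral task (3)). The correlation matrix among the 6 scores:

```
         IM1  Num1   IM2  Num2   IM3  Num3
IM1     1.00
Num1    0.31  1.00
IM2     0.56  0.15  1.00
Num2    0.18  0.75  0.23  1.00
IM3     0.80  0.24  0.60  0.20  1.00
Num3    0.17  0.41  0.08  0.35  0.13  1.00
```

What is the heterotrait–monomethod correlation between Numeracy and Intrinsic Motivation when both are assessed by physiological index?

0.31

Different traits, same method: r(Num1, IM1) = 0.31.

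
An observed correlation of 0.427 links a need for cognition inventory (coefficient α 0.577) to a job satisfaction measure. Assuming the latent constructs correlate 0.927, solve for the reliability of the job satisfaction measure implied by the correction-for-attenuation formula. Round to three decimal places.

0.368

r_true = r_obs / √(r_xx · r_yy) ⇒ 0.927 = 0.427 / √(0.577 · r_yy).
√(0.577 · r_yy) = 0.427 / 0.927 = 0.4606; 0.577 · r_yy = 0.2122; r_yy = 0.2122 / 0.577 ≈ 0.368.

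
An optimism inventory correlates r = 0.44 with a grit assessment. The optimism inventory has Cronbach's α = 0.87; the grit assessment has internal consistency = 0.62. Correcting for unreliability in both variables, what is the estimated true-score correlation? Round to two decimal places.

r_true = r_obs / √(r_xx · r_yy) = 0.44 / √(0.87 × 0.62) = 0.44 / √0.5394 = 0.44 / 0.7344 ≈ 0.60.

0.60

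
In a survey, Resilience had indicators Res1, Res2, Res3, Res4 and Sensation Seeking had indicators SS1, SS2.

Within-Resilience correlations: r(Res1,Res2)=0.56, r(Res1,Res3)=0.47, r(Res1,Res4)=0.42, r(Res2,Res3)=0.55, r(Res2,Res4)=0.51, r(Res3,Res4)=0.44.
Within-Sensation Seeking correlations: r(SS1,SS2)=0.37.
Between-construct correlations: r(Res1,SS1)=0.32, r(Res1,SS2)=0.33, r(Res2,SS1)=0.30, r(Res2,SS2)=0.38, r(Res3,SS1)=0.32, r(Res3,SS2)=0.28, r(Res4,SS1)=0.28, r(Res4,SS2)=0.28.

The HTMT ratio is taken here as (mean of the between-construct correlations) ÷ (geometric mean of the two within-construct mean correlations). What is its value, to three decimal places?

Mean heterotrait r = 2.49/8 = 0.3113.
Mean within-Res = 2.95/6 = 0.4917; mean within-SS = 0.37/1 = 0.3700.
Geometric mean = √(0.4917 × 0.3700) = 0.4265.
HTMT = 0.3113 / 0.4265 = 0.730.

0.730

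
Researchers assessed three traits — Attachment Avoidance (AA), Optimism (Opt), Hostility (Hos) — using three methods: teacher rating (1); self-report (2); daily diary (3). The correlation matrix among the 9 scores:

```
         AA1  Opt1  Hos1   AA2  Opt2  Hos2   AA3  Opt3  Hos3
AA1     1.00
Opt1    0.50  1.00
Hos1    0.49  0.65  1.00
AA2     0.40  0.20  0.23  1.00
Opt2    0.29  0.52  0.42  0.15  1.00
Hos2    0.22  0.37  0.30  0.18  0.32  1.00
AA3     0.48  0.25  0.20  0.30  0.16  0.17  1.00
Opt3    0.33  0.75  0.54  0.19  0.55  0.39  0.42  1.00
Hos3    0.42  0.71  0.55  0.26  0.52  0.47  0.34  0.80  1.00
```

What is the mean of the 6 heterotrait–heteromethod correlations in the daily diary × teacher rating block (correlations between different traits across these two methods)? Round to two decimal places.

0.41

HTHM values (method 3 × method 1): 0.25, 0.20, 0.33, 0.54, 0.42, 0.71; mean = 2.45/6 = 0.41.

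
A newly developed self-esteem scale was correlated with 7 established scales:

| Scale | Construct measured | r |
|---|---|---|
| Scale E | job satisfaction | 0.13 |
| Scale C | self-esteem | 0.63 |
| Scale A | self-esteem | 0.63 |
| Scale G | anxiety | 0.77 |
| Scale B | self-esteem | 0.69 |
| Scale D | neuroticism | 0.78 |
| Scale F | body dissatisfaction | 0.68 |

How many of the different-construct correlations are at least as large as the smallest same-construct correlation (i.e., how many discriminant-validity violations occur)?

3

Convergent (same construct = self-esteem): Scale C, Scale A, Scale B.
Smallest convergent = 0.63. Discriminant values: 0.13, 0.77, 0.78, 0.68; count ≥ 0.63 → 3.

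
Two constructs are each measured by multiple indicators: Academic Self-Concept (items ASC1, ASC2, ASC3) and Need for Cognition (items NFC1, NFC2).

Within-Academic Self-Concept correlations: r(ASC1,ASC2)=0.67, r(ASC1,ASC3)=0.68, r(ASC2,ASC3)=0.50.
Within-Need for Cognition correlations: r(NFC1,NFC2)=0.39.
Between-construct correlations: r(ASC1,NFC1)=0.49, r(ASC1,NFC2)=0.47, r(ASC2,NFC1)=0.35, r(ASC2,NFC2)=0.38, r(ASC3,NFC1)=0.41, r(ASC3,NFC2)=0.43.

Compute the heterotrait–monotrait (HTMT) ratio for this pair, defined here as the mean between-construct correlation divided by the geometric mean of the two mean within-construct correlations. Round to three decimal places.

Mean between = 2.53/6 = 0.4217.
Mean within-ASC = 1.85/3 = 0.6167; mean within-NFC = 0.39/1 = 0.3900.
Geometric mean = √(0.6167 × 0.3900) = 0.4904.
HTMT = 0.4217 / 0.4904 = 0.860.

0.860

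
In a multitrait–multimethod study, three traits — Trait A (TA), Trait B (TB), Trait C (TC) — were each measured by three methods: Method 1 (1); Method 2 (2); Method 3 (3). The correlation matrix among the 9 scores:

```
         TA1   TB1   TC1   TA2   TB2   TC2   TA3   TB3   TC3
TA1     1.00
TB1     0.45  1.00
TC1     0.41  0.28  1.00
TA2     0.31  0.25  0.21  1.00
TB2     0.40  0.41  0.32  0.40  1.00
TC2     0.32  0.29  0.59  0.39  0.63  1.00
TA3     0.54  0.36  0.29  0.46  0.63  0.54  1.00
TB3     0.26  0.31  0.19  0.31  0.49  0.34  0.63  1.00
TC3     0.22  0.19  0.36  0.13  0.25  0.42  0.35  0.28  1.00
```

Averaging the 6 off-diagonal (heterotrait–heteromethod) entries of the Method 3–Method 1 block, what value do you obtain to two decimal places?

HTHM values (method 3 × method 1): 0.36, 0.29, 0.26, 0.19, 0.22, 0.19; mean = 1.51/6 = 0.25.

0.25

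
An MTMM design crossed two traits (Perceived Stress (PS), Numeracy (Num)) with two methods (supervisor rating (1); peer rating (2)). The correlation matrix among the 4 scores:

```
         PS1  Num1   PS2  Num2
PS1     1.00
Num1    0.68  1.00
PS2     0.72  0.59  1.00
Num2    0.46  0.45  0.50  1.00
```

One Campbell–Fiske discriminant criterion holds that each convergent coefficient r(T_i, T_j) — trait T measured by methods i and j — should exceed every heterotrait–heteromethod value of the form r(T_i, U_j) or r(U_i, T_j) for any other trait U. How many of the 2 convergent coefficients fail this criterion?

Convergent coefficients and their comparison sets:
PS (methods 1·2): 0.72 vs {0.46, 0.59} → pass.
Num (methods 1·2): 0.45 vs {0.59, 0.46} → fail.
1 of 2 fail.

1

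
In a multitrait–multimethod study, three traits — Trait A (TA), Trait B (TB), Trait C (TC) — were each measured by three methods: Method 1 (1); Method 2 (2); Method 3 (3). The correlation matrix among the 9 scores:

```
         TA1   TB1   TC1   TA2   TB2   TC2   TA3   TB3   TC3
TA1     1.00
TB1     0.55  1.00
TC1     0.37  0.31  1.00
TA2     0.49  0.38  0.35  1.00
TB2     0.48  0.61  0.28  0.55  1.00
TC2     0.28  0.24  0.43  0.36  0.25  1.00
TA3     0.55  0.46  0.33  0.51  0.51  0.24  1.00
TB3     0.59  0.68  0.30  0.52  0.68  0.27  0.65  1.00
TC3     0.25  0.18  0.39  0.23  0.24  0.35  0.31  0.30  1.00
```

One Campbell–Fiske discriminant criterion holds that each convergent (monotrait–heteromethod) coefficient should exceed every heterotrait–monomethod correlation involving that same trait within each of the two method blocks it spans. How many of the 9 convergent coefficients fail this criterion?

4

Checking each validity diagonal entry against its comparison values:
TA (methods 1·2): 0.49 vs {0.55, 0.55, 0.37, 0.36} → fail.
TA (methods 1·3): 0.55 vs {0.55, 0.65, 0.37, 0.31} → fail.
TA (methods 2·3): 0.51 vs {0.55, 0.65, 0.36, 0.31} → fail.
TB (methods 1·2): 0.61 vs {0.55, 0.55, 0.31, 0.25} → pass.
TB (methods 1·3): 0.68 vs {0.55, 0.65, 0.31, 0.30} → pass.
TB (methods 2·3): 0.68 vs {0.55, 0.65, 0.25, 0.30} → pass.
TC (methods 1·2): 0.43 vs {0.37, 0.36, 0.31, 0.25} → pass.
TC (methods 1·3): 0.39 vs {0.37, 0.31, 0.31, 0.30} → pass.
TC (methods 2·3): 0.35 vs {0.36, 0.31, 0.25, 0.30} → fail.
4 of 9 fail.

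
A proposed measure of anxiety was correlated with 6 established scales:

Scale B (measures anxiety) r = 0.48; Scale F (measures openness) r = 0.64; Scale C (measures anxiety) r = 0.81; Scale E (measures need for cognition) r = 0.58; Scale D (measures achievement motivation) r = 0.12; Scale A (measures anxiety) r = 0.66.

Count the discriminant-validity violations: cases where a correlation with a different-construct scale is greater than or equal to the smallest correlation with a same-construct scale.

2

Convergent (same construct = anxiety): Scale B, Scale C, Scale A.
Smallest convergent = 0.48. Discriminant values: 0.64, 0.58, 0.12; count ≥ 0.48 → 2.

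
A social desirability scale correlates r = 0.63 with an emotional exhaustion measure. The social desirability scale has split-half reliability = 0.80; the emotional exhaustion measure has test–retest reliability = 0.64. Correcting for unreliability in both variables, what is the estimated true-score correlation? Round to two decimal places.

r_true = r_obs / √(r_xx · r_yy) = 0.63 / √(0.80 × 0.64) = 0.63 / √0.5120 = 0.63 / 0.7155 ≈ 0.88.

0.88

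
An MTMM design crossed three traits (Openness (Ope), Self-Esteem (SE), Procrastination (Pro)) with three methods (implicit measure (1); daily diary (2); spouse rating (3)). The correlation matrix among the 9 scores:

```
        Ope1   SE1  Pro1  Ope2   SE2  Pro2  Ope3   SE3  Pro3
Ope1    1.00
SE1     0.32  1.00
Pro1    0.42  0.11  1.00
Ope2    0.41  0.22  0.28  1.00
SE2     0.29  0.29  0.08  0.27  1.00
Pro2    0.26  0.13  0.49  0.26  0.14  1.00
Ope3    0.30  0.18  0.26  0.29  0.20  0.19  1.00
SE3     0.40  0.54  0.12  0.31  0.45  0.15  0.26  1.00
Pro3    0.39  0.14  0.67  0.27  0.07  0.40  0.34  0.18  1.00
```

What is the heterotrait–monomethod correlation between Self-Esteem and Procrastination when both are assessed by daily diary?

0.14

Different traits, same method: r(SE2, Pro2) = 0.14.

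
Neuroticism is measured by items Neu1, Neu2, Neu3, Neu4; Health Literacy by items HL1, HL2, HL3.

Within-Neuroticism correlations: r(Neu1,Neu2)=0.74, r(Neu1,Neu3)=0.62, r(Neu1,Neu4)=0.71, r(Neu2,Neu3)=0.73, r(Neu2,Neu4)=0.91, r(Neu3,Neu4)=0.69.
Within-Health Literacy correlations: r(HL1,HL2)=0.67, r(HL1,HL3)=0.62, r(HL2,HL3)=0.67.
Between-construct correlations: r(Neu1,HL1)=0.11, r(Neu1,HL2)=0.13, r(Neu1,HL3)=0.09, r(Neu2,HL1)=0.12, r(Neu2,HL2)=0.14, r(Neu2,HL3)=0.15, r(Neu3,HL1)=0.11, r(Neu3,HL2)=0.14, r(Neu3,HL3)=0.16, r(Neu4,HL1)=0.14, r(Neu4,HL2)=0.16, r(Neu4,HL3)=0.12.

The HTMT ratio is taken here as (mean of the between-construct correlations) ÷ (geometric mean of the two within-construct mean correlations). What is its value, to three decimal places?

Mean between = 1.57/12 = 0.1308.
Mean within-Neu = 4.40/6 = 0.7333; mean within-HL = 1.96/3 = 0.6533.
Geometric mean = √(0.7333 × 0.6533) = 0.6921.
HTMT = 0.1308 / 0.6921 = 0.189.

0.189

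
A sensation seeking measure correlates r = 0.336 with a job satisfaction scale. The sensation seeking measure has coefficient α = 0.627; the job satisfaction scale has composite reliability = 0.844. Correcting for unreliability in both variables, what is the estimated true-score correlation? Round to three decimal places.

r_true = r_obs / √(r_xx · r_yy) = 0.336 / √(0.627 × 0.844) = 0.336 / √0.529188 = 0.336 / 0.7275 ≈ 0.462.

0.462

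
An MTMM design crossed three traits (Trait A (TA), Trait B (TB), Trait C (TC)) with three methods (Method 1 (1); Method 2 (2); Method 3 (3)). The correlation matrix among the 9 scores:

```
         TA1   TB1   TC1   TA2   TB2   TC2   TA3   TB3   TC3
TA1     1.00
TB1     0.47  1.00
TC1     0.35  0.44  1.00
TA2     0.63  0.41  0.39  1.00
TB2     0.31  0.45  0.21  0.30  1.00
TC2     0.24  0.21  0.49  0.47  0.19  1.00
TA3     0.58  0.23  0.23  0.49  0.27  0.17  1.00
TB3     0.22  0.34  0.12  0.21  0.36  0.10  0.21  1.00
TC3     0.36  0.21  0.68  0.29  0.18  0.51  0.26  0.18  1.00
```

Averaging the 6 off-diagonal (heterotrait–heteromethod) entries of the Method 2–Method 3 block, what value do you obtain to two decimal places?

0.20

HTHM values (method 2 × method 3): 0.21, 0.29, 0.27, 0.18, 0.17, 0.10; mean = 1.22/6 = 0.20.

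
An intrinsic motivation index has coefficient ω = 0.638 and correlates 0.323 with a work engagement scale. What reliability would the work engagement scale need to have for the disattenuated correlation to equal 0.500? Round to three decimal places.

r_true = r_obs / √(r_xx · r_yy) ⇒ 0.500 = 0.323 / √(0.638 · r_yy).
√(0.638 · r_yy) = 0.323 / 0.500 = 0.6460; 0.638 · r_yy = 0.4173; r_yy = 0.4173 / 0.638 ≈ 0.654.

0.654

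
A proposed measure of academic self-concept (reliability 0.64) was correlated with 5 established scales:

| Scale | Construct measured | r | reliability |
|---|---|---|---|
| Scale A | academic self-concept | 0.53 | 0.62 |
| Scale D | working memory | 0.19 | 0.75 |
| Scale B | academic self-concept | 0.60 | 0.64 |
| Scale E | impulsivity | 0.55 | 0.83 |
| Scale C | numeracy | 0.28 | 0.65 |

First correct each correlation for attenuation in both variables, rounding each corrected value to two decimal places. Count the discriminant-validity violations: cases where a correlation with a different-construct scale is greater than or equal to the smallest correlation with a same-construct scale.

Disattenuated r (r / √(r_scale · r_new)):
  Scale A (conv): 0.53 / √(0.62·0.64) = 0.84
  Scale D (disc): 0.19 / √(0.75·0.64) = 0.27
  Scale B (conv): 0.60 / √(0.64·0.64) = 0.94
  Scale E (disc): 0.55 / √(0.83·0.64) = 0.75
  Scale C (disc): 0.28 / √(0.65·0.64) = 0.43
Smallest convergent = 0.84. Discriminant values: 0.27, 0.75, 0.43; count ≥ 0.84 → 0.

0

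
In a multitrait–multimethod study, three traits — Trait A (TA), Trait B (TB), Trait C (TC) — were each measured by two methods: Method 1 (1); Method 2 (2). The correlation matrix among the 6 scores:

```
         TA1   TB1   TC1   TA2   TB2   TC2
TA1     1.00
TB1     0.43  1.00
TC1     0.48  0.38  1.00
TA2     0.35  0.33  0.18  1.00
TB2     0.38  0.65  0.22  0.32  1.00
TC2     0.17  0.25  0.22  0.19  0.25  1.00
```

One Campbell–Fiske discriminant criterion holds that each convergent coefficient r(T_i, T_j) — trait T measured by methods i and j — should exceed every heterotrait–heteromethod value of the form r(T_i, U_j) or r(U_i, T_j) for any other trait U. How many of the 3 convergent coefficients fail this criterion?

2

Convergent coefficients and their comparison sets:
TA (methods 1·2): 0.35 vs {0.38, 0.33, 0.17, 0.18} → fail.
TB (methods 1·2): 0.65 vs {0.33, 0.38, 0.25, 0.22} → pass.
TC (methods 1·2): 0.22 vs {0.18, 0.17, 0.22, 0.25} → fail.
2 of 3 fail.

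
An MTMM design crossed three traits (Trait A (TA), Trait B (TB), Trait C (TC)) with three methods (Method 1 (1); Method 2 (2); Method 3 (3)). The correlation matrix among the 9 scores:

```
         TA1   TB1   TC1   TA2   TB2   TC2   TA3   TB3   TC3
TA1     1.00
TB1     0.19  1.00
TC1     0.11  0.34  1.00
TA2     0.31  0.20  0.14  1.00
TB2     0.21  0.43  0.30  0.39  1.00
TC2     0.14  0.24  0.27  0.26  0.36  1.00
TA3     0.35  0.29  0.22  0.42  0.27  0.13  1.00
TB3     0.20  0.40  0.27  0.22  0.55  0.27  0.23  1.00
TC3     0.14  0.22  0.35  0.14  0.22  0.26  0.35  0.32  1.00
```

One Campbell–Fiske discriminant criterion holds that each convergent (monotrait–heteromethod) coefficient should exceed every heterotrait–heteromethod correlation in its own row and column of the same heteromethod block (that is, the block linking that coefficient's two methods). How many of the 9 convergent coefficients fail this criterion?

2

Checking each validity diagonal entry against its comparison values:
TA (methods 1·2): 0.31 vs {0.21, 0.20, 0.14, 0.14} → pass.
TA (methods 1·3): 0.35 vs {0.20, 0.29, 0.14, 0.22} → pass.
TA (methods 2·3): 0.42 vs {0.22, 0.27, 0.14, 0.13} → pass.
TB (methods 1·2): 0.43 vs {0.20, 0.21, 0.24, 0.30} → pass.
TB (methods 1·3): 0.40 vs {0.29, 0.20, 0.22, 0.27} → pass.
TB (methods 2·3): 0.55 vs {0.27, 0.22, 0.22, 0.27} → pass.
TC (methods 1·2): 0.27 vs {0.14, 0.14, 0.30, 0.24} → fail.
TC (methods 1·3): 0.35 vs {0.22, 0.14, 0.27, 0.22} → pass.
TC (methods 2·3): 0.26 vs {0.13, 0.14, 0.27, 0.22} → fail.
2 of 9 fail.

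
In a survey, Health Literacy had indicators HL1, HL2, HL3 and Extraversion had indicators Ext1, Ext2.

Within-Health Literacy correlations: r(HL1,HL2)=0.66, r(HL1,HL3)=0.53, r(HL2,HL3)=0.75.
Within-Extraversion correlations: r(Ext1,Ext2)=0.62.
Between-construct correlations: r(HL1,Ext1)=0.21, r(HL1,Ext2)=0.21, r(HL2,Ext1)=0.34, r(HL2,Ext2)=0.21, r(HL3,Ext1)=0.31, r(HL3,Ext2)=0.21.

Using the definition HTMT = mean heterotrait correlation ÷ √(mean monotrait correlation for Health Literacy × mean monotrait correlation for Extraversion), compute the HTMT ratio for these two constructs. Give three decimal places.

0.392

Between-construct mean = 1.49/6 = 0.2483.
Mean within-HL = 1.94/3 = 0.6467; mean within-Ext = 0.62/1 = 0.6200.
Geometric mean = √(0.6467 × 0.6200) = 0.6332.
HTMT = 0.2483 / 0.6332 = 0.392.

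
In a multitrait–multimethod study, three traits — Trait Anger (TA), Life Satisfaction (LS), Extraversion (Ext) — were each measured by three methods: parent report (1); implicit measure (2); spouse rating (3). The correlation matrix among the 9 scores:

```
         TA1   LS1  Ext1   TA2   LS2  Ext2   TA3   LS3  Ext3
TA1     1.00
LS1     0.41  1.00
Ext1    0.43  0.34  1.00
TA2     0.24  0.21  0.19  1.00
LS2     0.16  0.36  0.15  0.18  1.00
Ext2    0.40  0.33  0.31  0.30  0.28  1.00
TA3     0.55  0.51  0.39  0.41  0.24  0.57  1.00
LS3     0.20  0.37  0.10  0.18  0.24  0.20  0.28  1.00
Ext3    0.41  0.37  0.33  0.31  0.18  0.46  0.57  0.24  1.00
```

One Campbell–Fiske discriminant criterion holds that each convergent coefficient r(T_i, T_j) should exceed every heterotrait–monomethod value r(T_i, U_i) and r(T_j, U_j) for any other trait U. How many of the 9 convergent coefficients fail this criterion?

9

Convergent coefficients and their comparison sets:
TA (methods 1·2): 0.24 vs {0.41, 0.18, 0.43, 0.30} → fail.
TA (methods 1·3): 0.55 vs {0.41, 0.28, 0.43, 0.57} → fail.
TA (methods 2·3): 0.41 vs {0.18, 0.28, 0.30, 0.57} → fail.
LS (methods 1·2): 0.36 vs {0.41, 0.18, 0.34, 0.28} → fail.
LS (methods 1·3): 0.37 vs {0.41, 0.28, 0.34, 0.24} → fail.
LS (methods 2·3): 0.24 vs {0.18, 0.28, 0.28, 0.24} → fail.
Ext (methods 1·2): 0.31 vs {0.43, 0.30, 0.34, 0.28} → fail.
Ext (methods 1·3): 0.33 vs {0.43, 0.57, 0.34, 0.24} → fail.
Ext (methods 2·3): 0.46 vs {0.30, 0.57, 0.28, 0.24} → fail.
9 of 9 fail.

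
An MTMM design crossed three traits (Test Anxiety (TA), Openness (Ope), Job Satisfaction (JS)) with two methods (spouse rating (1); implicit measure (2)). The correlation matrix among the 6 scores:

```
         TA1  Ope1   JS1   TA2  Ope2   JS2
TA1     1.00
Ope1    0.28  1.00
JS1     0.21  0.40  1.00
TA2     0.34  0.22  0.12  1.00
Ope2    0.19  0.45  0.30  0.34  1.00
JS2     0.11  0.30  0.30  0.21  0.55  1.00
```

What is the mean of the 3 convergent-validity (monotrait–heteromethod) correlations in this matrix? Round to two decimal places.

Convergent values: 0.34, 0.45, 0.30; mean = 1.09/3 = 0.36.

0.36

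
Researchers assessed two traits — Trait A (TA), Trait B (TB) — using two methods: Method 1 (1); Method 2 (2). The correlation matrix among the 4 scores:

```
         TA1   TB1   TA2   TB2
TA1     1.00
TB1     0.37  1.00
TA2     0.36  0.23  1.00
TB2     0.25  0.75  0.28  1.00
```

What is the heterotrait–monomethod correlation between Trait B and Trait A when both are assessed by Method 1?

Different traits, same method: r(TB1, TA1) = 0.37.

0.37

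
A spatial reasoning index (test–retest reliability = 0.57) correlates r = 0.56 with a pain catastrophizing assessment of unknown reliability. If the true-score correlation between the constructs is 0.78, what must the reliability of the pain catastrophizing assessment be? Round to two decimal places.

0.90

r_true = r_obs / √(r_xx · r_yy) ⇒ 0.78 = 0.56 / √(0.57 · r_yy).
√(0.57 · r_yy) = 0.56 / 0.78 = 0.7179; 0.57 · r_yy = 0.5154; r_yy = 0.5154 / 0.57 ≈ 0.90.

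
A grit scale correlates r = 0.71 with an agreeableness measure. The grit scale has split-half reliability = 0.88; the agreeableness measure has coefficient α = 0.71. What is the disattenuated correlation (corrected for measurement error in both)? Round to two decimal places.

r_true = r_obs / √(r_xx · r_yy) = 0.71 / √(0.88 × 0.71) = 0.71 / √0.6248 = 0.71 / 0.7904 ≈ 0.90.

0.90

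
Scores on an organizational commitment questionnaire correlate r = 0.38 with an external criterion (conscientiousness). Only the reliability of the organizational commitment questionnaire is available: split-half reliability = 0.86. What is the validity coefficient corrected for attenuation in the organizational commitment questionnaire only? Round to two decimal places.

Single correction: r_c = r_obs / √r_xx = 0.38 / √0.86 = 0.38 / 0.9274 ≈ 0.41.

0.41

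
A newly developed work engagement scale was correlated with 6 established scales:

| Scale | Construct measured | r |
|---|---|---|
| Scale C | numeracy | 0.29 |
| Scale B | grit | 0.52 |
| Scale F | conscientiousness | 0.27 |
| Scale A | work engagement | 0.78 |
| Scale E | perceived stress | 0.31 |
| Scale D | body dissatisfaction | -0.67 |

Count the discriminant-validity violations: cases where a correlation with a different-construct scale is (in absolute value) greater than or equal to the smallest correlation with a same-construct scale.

Convergent (same construct = work engagement): Scale A.
Smallest convergent = 0.78. Discriminant |r|: 0.29, 0.52, 0.27, 0.31, 0.67; count ≥ 0.78 → 0.

0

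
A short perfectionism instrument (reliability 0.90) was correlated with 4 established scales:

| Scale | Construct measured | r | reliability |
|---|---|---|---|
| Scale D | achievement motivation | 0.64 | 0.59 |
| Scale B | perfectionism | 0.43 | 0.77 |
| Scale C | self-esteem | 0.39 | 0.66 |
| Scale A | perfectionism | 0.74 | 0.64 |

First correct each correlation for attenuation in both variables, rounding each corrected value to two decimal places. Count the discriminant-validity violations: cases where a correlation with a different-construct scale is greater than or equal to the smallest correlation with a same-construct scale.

Disattenuated r (r / √(r_scale · r_new)):
  Scale D (disc): 0.64 / √(0.59·0.90) = 0.88
  Scale B (conv): 0.43 / √(0.77·0.90) = 0.52
  Scale C (disc): 0.39 / √(0.66·0.90) = 0.51
  Scale A (conv): 0.74 / √(0.64·0.90) = 0.98
Smallest convergent = 0.52. Discriminant values: 0.88, 0.51; count ≥ 0.52 → 1.

1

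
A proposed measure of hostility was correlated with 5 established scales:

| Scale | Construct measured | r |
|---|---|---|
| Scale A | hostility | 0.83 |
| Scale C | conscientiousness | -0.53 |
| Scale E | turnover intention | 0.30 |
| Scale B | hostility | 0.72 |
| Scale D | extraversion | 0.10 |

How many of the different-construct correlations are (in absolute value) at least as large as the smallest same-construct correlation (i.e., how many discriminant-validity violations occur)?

Convergent (same construct = hostility): Scale A, Scale B.
Smallest convergent = 0.72. Discriminant |r|: 0.53, 0.30, 0.10; count ≥ 0.72 → 0.

0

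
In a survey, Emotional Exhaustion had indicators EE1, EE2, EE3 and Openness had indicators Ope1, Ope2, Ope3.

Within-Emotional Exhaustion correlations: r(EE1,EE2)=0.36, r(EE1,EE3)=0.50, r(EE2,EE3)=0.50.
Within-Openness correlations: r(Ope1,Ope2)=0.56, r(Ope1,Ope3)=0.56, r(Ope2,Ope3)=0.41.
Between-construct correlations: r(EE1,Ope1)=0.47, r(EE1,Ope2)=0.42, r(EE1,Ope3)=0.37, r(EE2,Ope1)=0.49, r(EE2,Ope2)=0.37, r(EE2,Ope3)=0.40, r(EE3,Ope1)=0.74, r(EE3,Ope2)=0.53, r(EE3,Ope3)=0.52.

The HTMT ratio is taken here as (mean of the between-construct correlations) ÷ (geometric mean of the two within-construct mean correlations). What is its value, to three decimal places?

Mean heterotrait r = 4.31/9 = 0.4789.
Mean within-EE = 1.36/3 = 0.4533; mean within-Ope = 1.53/3 = 0.5100.
Geometric mean = √(0.4533 × 0.5100) = 0.4808.
HTMT = 0.4789 / 0.4808 = 0.996.

0.996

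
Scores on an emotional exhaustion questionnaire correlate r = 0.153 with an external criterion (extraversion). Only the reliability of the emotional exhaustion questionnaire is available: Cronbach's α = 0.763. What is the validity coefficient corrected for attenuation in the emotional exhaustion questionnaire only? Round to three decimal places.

Single correction: r_c = r_obs / √r_xx = 0.153 / √0.763 = 0.153 / 0.8735 ≈ 0.175.

0.175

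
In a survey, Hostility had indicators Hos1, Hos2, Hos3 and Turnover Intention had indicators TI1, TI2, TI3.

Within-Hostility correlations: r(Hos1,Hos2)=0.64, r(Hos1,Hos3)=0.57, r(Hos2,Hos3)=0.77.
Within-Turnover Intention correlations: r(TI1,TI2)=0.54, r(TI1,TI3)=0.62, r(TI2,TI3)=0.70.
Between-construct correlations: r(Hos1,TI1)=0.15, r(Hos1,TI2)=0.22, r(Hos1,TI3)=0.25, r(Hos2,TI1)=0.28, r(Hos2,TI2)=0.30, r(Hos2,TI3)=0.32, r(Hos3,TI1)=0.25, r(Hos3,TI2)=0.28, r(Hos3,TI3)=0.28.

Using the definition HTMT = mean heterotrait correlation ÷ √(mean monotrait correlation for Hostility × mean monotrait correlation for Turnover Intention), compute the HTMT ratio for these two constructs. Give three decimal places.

Between-construct mean = 2.33/9 = 0.2589.
Mean within-Hos = 1.98/3 = 0.6600; mean within-TI = 1.86/3 = 0.6200.
Geometric mean = √(0.6600 × 0.6200) = 0.6397.
HTMT = 0.2589 / 0.6397 = 0.405.

0.405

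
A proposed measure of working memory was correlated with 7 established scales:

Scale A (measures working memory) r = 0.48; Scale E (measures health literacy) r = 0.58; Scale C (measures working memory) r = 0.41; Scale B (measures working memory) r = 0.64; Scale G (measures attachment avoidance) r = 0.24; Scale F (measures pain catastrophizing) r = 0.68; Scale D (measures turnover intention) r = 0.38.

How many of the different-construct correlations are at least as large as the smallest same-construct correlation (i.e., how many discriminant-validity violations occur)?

2

Convergent (same construct = working memory): Scale A, Scale C, Scale B.
Smallest convergent = 0.41. Discriminant values: 0.58, 0.24, 0.68, 0.38; count ≥ 0.41 → 2.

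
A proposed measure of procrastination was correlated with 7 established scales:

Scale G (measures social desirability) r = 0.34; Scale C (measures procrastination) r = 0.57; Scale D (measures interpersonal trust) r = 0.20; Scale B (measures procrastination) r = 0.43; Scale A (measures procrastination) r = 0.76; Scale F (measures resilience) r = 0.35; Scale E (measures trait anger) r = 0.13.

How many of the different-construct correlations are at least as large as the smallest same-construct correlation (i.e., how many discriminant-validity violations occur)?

0

Convergent (same construct = procrastination): Scale C, Scale B, Scale A.
Smallest convergent = 0.43. Discriminant values: 0.34, 0.20, 0.35, 0.13; count ≥ 0.43 → 0.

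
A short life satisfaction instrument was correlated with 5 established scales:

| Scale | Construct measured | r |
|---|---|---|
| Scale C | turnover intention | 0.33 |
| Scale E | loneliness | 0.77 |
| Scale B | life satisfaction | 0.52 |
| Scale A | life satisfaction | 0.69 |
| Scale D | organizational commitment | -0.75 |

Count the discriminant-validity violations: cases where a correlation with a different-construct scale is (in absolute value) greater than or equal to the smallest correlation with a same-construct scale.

Convergent (same construct = life satisfaction): Scale B, Scale A.
Smallest convergent = 0.52. Discriminant |r|: 0.33, 0.77, 0.75; count ≥ 0.52 → 2.

2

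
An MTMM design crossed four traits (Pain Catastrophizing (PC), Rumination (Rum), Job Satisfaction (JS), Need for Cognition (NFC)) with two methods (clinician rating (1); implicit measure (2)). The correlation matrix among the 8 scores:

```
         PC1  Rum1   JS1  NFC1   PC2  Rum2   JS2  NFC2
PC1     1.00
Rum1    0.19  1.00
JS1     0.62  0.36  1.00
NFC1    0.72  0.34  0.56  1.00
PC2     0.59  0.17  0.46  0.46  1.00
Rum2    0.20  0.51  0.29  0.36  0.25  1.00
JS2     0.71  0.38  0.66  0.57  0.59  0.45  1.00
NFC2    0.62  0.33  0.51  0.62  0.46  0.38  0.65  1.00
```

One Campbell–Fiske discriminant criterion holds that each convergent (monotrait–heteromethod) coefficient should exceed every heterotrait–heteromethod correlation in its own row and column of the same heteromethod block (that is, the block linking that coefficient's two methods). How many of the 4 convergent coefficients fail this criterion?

Convergent coefficients and their comparison sets:
PC (methods 1·2): 0.59 vs {0.20, 0.17, 0.71, 0.46, 0.62, 0.46} → fail.
Rum (methods 1·2): 0.51 vs {0.17, 0.20, 0.38, 0.29, 0.33, 0.36} → pass.
JS (methods 1·2): 0.66 vs {0.46, 0.71, 0.29, 0.38, 0.51, 0.57} → fail.
NFC (methods 1·2): 0.62 vs {0.46, 0.62, 0.36, 0.33, 0.57, 0.51} → fail.
3 of 4 fail.

3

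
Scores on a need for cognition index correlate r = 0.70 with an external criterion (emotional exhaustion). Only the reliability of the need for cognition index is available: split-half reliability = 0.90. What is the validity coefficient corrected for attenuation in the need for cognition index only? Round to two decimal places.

Single correction: r_c = r_obs / √r_xx = 0.70 / √0.90 = 0.70 / 0.9487 ≈ 0.74.

0.74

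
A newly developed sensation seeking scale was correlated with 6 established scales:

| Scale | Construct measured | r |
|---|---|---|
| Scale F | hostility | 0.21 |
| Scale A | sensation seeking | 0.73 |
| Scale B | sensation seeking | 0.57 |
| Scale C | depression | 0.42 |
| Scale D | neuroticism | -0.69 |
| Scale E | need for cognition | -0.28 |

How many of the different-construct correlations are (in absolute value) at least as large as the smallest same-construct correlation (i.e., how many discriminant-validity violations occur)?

Convergent (same construct = sensation seeking): Scale A, Scale B.
Smallest convergent = 0.57. Discriminant |r|: 0.21, 0.42, 0.69, 0.28; count ≥ 0.57 → 1.

1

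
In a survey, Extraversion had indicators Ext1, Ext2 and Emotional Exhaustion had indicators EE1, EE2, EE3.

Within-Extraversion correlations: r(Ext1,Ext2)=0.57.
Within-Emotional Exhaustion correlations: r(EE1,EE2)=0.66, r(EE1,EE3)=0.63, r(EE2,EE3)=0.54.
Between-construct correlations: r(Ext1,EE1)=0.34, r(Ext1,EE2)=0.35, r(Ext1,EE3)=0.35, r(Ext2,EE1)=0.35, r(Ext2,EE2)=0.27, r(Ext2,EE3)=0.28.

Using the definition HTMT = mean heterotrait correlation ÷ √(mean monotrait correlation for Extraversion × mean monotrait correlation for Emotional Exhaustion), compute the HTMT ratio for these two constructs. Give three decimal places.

0.548

Mean heterotrait r = 1.94/6 = 0.3233.
Mean within-Ext = 0.57/1 = 0.5700; mean within-EE = 1.83/3 = 0.6100.
Geometric mean = √(0.5700 × 0.6100) = 0.5897.
HTMT = 0.3233 / 0.5897 = 0.548.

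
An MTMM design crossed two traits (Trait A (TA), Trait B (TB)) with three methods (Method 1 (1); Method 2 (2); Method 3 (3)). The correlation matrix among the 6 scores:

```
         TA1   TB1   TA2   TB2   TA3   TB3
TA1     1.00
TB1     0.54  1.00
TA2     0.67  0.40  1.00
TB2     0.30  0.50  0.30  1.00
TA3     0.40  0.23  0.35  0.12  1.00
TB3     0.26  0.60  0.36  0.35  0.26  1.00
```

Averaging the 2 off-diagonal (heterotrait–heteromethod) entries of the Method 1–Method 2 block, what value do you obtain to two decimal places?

HTHM values (method 1 × method 2): 0.30, 0.40; mean = 0.70/2 = 0.35.

0.35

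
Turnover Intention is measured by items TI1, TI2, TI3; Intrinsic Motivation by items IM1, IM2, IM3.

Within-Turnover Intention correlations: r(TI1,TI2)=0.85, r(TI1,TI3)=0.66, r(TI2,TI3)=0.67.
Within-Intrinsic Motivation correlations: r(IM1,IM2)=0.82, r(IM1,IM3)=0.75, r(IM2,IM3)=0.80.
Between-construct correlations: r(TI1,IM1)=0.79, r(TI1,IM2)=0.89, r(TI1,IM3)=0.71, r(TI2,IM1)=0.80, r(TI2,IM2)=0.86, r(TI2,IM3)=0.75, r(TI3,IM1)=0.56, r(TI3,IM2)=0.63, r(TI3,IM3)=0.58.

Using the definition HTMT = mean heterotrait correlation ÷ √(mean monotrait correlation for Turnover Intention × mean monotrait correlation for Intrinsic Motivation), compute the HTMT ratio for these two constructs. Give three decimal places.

0.963

Mean between = 6.57/9 = 0.7300.
Mean within-TI = 2.18/3 = 0.7267; mean within-IM = 2.37/3 = 0.7900.
Geometric mean = √(0.7267 × 0.7900) = 0.7577.
HTMT = 0.7300 / 0.7577 = 0.963.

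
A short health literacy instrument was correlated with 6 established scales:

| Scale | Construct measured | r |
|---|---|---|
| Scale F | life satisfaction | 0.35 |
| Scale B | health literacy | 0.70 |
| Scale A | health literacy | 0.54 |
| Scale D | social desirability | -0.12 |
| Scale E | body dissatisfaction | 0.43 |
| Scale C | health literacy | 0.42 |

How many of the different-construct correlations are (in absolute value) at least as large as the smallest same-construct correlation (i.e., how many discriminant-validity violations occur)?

1

Convergent (same construct = health literacy): Scale B, Scale A, Scale C.
Smallest convergent = 0.42. Discriminant |r|: 0.35, 0.12, 0.43; count ≥ 0.42 → 1.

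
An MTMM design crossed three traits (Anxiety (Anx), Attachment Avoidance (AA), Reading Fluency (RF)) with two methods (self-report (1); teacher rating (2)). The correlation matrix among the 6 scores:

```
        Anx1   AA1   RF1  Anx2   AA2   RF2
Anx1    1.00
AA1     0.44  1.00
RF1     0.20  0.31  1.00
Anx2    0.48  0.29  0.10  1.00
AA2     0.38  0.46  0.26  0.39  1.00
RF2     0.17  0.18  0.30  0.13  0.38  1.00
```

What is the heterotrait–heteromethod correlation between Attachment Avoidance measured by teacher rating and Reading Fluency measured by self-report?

0.26

Different traits and methods: r(AA2, RF1) = 0.26.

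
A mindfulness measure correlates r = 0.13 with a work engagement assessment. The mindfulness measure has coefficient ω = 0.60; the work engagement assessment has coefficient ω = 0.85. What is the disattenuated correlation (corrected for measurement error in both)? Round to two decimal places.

r_true = r_obs / √(r_xx · r_yy) = 0.13 / √(0.60 × 0.85) = 0.13 / √0.5100 = 0.13 / 0.7141 ≈ 0.18.

0.18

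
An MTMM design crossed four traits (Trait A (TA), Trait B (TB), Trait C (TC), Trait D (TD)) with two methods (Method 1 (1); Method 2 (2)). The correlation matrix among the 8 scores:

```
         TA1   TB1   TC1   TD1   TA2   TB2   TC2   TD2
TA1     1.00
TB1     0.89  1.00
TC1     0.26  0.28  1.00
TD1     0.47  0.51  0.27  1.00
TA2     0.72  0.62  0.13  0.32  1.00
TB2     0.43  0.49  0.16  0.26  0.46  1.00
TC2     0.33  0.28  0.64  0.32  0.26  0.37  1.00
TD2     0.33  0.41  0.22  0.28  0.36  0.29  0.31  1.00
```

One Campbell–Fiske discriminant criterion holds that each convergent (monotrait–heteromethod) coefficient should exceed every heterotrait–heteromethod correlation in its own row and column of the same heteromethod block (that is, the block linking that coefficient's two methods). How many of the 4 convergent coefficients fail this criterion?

Convergent coefficients and their comparison sets:
TA (methods 1·2): 0.72 vs {0.43, 0.62, 0.33, 0.13, 0.33, 0.32} → pass.
TB (methods 1·2): 0.49 vs {0.62, 0.43, 0.28, 0.16, 0.41, 0.26} → fail.
TC (methods 1·2): 0.64 vs {0.13, 0.33, 0.16, 0.28, 0.22, 0.32} → pass.
TD (methods 1·2): 0.28 vs {0.32, 0.33, 0.26, 0.41, 0.32, 0.22} → fail.
2 of 4 fail.

2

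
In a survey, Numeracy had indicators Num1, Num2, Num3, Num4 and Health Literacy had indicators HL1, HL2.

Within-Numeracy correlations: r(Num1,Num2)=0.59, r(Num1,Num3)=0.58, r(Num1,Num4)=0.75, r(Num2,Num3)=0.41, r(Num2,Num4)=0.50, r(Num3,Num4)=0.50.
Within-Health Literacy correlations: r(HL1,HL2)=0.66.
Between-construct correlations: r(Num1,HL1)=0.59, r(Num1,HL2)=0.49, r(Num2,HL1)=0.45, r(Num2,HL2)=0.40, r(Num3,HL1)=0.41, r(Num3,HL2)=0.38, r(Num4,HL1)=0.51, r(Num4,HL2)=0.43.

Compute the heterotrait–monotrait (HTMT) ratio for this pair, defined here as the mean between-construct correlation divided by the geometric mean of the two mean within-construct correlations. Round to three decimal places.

0.756

Mean heterotrait r = 3.66/8 = 0.4575.
Mean within-Num = 3.33/6 = 0.5550; mean within-HL = 0.66/1 = 0.6600.
Geometric mean = √(0.5550 × 0.6600) = 0.6052.
HTMT = 0.4575 / 0.6052 = 0.756.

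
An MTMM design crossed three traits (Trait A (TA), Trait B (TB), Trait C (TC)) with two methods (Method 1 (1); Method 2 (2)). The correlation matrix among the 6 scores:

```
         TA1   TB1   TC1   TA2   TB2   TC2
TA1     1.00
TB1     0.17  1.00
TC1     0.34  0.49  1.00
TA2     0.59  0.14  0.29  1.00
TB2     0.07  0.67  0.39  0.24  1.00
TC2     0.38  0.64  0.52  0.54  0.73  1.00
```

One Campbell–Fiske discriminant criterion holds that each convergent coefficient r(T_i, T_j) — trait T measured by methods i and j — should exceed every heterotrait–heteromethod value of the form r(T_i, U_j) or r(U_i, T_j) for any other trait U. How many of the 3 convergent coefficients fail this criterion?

1

Checking each validity diagonal entry against its comparison values:
TA (methods 1·2): 0.59 vs {0.07, 0.14, 0.38, 0.29} → pass.
TB (methods 1·2): 0.67 vs {0.14, 0.07, 0.64, 0.39} → pass.
TC (methods 1·2): 0.52 vs {0.29, 0.38, 0.39, 0.64} → fail.
1 of 3 fail.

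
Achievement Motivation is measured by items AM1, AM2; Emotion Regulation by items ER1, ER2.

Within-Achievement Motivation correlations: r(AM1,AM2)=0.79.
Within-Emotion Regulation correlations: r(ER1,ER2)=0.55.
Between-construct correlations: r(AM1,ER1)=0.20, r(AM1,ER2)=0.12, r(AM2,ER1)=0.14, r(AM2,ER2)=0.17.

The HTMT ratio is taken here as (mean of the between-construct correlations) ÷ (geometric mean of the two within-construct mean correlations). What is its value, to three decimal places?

Between-construct mean = 0.63/4 = 0.1575.
Mean within-AM = 0.79/1 = 0.7900; mean within-ER = 0.55/1 = 0.5500.
Geometric mean = √(0.7900 × 0.5500) = 0.6592.
HTMT = 0.1575 / 0.6592 = 0.239.

0.239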